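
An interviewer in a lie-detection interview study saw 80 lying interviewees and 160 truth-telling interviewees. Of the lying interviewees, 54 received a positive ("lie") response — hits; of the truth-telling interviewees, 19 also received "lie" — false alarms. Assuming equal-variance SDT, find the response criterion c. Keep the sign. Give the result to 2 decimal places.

H = 54/80 = 0.6750
FA = 19/160 = 0.1187
z(H) = z(0.6750) = 0.454
z(FA) = z(0.1187) = -1.182
c = −½·[z(H) + z(FA)] = −0.5 × (0.454 + (-1.182)) = 0.364
c > 0: the interviewer has a conservative response bias.

c = 0.36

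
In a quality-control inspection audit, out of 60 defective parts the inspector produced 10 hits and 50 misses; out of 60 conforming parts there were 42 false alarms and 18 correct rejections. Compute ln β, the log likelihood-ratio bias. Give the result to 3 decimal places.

H = 10/60 = 0.1667
FA = 42/60 = 0.7000
Φ⁻¹(0.1667) = -0.9673, Φ⁻¹(0.7000) = 0.5244
ln β = −½·[z(H)² − z(FA)²] = −0.5 × (0.9357 − 0.2750) = -0.33035

ln β = -0.330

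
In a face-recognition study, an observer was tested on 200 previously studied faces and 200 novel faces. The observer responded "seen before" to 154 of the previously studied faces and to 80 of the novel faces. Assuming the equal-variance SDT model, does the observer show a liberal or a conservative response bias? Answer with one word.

liberal

z(H) = 0.739, z(FA) = -0.253
c = −½·(z(H) + z(FA)) = -0.243
c < 0 → liberal criterion (biased toward responding “yes”).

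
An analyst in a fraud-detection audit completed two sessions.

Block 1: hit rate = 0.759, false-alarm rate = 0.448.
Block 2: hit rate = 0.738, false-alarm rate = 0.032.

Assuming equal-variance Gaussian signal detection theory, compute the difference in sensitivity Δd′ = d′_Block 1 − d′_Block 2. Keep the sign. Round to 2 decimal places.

Δd′ = -1.66

Block 1: z(0.759) = 0.703, z(0.448) = -0.131, d' = 0.834
Block 2: z(0.738) = 0.637, z(0.032) = -1.852, d' = 2.489
Δd' = d'_Block 1 − d'_Block 2 = 0.834 − 2.489 = -1.655
Block 2 has the higher sensitivity.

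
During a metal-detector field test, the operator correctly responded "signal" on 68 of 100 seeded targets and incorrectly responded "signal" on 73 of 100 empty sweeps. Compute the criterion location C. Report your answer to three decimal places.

H = 68/100 = 0.6800
FA = 73/100 = 0.7300
Φ⁻¹(0.6800) = 0.4677, Φ⁻¹(0.7300) = 0.6128
c = −½·[z(H) + z(FA)] = −0.5 × (0.4677 + 0.6128) = -0.54025
c < 0: the operator has a liberal response bias.

C = -0.540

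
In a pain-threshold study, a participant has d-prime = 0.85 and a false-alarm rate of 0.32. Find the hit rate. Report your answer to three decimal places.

z(false-alarm rate) = z(0.32) = -0.4677
z(H) = z(FA) + d' = -0.4677 + 0.85 = 0.3823
hit rate = Φ(0.3823) = 0.6489

hit rate = 0.649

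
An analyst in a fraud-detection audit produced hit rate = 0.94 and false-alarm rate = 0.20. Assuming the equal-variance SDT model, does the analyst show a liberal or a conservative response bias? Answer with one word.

liberal

z(H) = 1.555, z(FA) = -0.842
c = −½·(z(H) + z(FA)) = -0.3565
c < 0 → liberal criterion (biased toward responding “yes”).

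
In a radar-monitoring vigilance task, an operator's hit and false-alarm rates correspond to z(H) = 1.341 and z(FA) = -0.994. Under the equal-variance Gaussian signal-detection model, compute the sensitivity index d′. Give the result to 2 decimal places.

d′ = 2.34

d' = z(H) − z(FA) = 1.341 − (-0.994) = 2.335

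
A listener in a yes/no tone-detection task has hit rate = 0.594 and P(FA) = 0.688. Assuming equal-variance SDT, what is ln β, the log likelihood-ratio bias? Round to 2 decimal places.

ln β = 0.09

z(0.594) = 0.238, z(0.688) = 0.490
ln β = −½·[z(H)² − z(FA)²] = −0.5 × (0.057 − 0.240) = 0.0915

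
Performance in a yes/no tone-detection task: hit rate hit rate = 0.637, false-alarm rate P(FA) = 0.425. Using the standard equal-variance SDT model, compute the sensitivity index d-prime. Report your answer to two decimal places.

z(0.637) = 0.3505, z(0.425) = -0.1891
d' = z(H) − z(FA) = 0.3505 − (-0.1891) = 0.5396

d-prime = 0.54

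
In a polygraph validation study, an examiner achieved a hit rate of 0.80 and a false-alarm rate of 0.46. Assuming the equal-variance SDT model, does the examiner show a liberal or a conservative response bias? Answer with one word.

liberal

z(H) = 0.842, z(FA) = -0.100
c = −½·(z(H) + z(FA)) = -0.371
c < 0 → liberal criterion (biased toward responding “yes”).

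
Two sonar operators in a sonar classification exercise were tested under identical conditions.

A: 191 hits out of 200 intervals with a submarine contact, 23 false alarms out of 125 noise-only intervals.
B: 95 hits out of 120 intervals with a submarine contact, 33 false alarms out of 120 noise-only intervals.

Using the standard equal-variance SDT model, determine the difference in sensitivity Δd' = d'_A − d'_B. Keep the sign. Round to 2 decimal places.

A: z(0.9550) = 1.695, z(0.1840) = -0.900, d' = 2.595
B: z(0.7917) = 0.812, z(0.2750) = -0.598, d' = 1.410
Δd' = d'_A − d'_B = 2.595 − 1.410 = 1.185
A has the higher sensitivity.

Δd' = 1.19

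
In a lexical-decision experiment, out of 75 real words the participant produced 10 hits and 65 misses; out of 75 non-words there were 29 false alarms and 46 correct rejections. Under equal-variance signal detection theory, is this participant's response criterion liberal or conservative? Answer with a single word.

conservative

z(H) = -1.111, z(FA) = -0.288
c = −½·(z(H) + z(FA)) = 0.6995
c > 0 → conservative criterion (biased toward responding “no”).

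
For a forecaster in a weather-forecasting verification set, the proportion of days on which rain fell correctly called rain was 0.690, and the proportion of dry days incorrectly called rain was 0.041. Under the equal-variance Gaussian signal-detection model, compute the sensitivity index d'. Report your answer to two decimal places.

d' = 2.24

z(H) = 0.496
z(FA) = -1.739
d' = z(H) − z(FA) = 0.496 − (-1.739) = 2.235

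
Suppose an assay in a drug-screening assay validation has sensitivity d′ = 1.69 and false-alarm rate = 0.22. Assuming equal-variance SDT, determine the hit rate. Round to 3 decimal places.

hit rate = 0.821

z(false-alarm rate) = z(0.22) = -0.7722
z(H) = z(FA) + d' = -0.7722 + 1.69 = 0.9178
hit rate = Φ(0.9178) = 0.8206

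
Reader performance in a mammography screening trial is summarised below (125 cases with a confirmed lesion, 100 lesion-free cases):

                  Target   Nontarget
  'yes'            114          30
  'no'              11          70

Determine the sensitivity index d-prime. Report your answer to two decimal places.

H = 114/125 = 0.9120
FA = 30/100 = 0.3000
Φ⁻¹(H) = Φ⁻¹(0.9120) = 1.3532
Φ⁻¹(FA) = Φ⁻¹(0.3000) = -0.5244
d' = z(H) − z(FA) = 1.3532 − (-0.5244) = 1.8776

d-prime = 1.88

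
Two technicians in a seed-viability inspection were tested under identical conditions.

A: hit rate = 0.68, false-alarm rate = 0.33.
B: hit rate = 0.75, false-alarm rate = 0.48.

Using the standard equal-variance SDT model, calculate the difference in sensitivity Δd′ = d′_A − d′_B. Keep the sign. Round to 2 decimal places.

A: z(0.68) = 0.468, z(0.33) = -0.440, d' = 0.908
B: z(0.75) = 0.674, z(0.48) = -0.050, d' = 0.724
Δd' = d'_A − d'_B = 0.908 − 0.724 = 0.184
A has the higher sensitivity.

Δd′ = 0.18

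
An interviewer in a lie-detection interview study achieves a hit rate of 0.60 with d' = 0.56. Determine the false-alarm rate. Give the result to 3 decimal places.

false-alarm rate = 0.380

z(hit rate) = z(0.60) = 0.2533
z(FA) = z(H) − d' = 0.2533 − 0.56 = -0.3067
false-alarm rate = Φ(-0.3067) = 0.3795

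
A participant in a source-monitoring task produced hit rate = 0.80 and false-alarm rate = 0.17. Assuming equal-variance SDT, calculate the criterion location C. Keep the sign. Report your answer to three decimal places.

C = 0.056

Φ⁻¹(H) = 0.8416
Φ⁻¹(FA) = -0.9542
c = −½·[z(H) + z(FA)] = −0.5 × (0.8416 + (-0.9542)) = 0.0563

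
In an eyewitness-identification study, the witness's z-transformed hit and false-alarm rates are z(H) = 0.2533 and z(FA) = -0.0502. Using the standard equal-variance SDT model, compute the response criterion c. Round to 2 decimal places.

c = -0.10

c = −½·[z(H) + z(FA)] = −½·(0.2533 + (-0.0502)) = -0.10155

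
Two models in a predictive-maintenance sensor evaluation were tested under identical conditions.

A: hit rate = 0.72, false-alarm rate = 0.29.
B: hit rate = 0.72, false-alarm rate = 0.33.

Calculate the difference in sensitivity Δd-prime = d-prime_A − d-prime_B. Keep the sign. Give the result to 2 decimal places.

Δd-prime = 0.11

A: z(0.72) = 0.583, z(0.29) = -0.553, d' = 1.136
B: z(0.72) = 0.583, z(0.33) = -0.440, d' = 1.023
Δd' = d'_A − d'_B = 1.136 − 1.023 = 0.113
A has the higher sensitivity.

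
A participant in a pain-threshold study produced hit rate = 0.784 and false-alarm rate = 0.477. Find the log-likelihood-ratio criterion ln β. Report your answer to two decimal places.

z(H) = z(0.784) = 0.786
z(FA) = z(0.477) = -0.058
ln β = −½·[z(H)² − z(FA)²] = −0.5 × (0.618 − 0.003) = -0.3075

ln β = -0.31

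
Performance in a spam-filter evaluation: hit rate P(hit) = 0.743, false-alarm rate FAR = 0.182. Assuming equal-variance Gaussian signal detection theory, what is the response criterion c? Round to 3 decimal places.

c = 0.128

z(0.743) = 0.6526, z(0.182) = -0.9078
c = −½·[z(H) + z(FA)] = −0.5 × (0.6526 + (-0.9078)) = 0.1276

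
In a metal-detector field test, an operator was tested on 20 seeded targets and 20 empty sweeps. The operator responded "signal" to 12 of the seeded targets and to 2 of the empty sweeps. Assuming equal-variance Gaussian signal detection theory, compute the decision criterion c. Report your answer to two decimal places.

H = 12/20 = 0.6000
FA = 2/20 = 0.1000
Φ⁻¹(H) = Φ⁻¹(0.6000) = 0.253
Φ⁻¹(FA) = Φ⁻¹(0.1000) = -1.282
c = −½·[z(H) + z(FA)] = −0.5 × (0.253 + (-1.282)) = 0.5145

c = 0.51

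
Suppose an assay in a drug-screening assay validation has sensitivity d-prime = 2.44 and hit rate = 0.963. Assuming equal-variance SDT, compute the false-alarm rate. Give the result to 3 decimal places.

z(hit rate) = z(0.963) = 1.7866
z(FA) = z(H) − d' = 1.7866 − 2.44 = -0.6534
false-alarm rate = Φ(-0.6534) = 0.2567

false-alarm rate = 0.257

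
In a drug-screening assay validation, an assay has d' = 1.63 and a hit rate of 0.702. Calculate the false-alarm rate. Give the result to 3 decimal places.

z(hit rate) = z(0.702) = 0.5302
z(FA) = z(H) − d' = 0.5302 − 1.63 = -1.0998
false-alarm rate = Φ(-1.0998) = 0.1357

false-alarm rate = 0.136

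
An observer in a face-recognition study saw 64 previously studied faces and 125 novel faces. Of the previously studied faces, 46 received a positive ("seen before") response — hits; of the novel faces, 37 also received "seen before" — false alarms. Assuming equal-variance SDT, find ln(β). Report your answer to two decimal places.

ln β = -0.02

H = 46/64 = 0.7188
FA = 37/125 = 0.2960
z(H) = 0.579
z(FA) = -0.536
ln β = −½·[z(H)² − z(FA)²] = −0.5 × (0.335 − 0.287) = -0.024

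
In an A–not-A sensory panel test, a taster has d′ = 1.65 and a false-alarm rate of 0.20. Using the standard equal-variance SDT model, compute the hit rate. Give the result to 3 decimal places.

hit rate = 0.791

z(false-alarm rate) = z(0.20) = -0.8416
z(H) = z(FA) + d' = -0.8416 + 1.65 = 0.8084
hit rate = Φ(0.8084) = 0.7906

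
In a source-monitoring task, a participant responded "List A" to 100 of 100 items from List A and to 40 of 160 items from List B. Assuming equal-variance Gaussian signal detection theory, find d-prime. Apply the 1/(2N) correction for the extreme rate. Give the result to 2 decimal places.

d-prime = 3.25

The hit rate is 100/100 = 1, so apply the 1/(2N) correction: H → 1 − 1/(2·100) = 0.99500.
z(H) = z(0.99500) = 2.576
z(FA) = z(0.25000) = -0.674
d' = 2.576 − (-0.674) = 3.250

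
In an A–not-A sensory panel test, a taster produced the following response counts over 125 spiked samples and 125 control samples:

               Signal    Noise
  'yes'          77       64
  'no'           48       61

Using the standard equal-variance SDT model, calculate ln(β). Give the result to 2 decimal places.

ln β = -0.04

H = 77/125 = 0.6160
FA = 64/125 = 0.5120
Φ⁻¹(H) = 0.295
Φ⁻¹(FA) = 0.030
ln β = −½·[z(H)² − z(FA)²] = −0.5 × (0.087 − 0.001) = -0.043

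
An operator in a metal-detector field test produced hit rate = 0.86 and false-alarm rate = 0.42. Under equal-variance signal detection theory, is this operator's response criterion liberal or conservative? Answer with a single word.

liberal

z(H) = 1.080, z(FA) = -0.202
c = −½·(z(H) + z(FA)) = -0.439
c < 0 → liberal criterion (biased toward responding “yes”).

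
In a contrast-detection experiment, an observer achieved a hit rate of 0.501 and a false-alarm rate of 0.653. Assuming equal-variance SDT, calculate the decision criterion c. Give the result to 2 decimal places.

Φ⁻¹(H) = 0.0025
Φ⁻¹(FA) = 0.3934
c = −½·[z(H) + z(FA)] = −0.5 × (0.0025 + 0.3934) = -0.19795
c < 0: the observer has a liberal response bias.

c = -0.20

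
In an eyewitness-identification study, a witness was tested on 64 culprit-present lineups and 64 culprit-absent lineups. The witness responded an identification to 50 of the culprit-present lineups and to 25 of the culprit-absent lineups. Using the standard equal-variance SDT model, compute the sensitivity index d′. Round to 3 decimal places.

H = 50/64 = 0.7812
FA = 25/64 = 0.3906
z(H) = 0.7763
z(FA) = -0.2778
d' = z(H) − z(FA) = 0.7763 − (-0.2778) = 1.0541

d′ = 1.054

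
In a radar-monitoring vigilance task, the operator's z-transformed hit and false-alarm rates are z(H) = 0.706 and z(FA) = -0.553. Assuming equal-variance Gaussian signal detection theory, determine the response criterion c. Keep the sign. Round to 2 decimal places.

c = -0.08

c = −½·[z(H) + z(FA)] = −½·(0.706 + (-0.553)) = -0.0765
c < 0: the operator has a liberal response bias.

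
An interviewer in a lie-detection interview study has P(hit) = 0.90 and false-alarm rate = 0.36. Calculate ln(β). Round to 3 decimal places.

Φ⁻¹(H) = Φ⁻¹(0.90) = 1.2816
Φ⁻¹(FA) = Φ⁻¹(0.36) = -0.3585
ln β = −½·[z(H)² − z(FA)²] = −0.5 × (1.6425 − 0.1285) = -0.7570

ln β = -0.757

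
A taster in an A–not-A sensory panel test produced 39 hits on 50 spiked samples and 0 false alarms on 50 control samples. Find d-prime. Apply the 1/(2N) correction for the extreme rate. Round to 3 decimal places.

d-prime = 3.099

The false-alarm rate is 0/50 = 0, so apply the 1/(2N) correction: FA → 1/(2·50) = 0.01000.
z(H) = z(0.78000) = 0.7722
z(FA) = z(0.01000) = -2.3263
d' = 0.7722 − (-2.3263) = 3.0985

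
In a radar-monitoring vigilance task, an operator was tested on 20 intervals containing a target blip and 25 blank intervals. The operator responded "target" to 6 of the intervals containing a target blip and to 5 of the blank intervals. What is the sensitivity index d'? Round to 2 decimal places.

H = 6/20 = 0.3000
FA = 5/25 = 0.2000
Φ⁻¹(H) = Φ⁻¹(0.3000) = -0.5244
Φ⁻¹(FA) = Φ⁻¹(0.2000) = -0.8416
d' = z(H) − z(FA) = -0.5244 − (-0.8416) = 0.3172

d' = 0.32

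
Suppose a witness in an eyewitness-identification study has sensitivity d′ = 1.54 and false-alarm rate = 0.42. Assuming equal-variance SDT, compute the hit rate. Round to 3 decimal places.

hit rate = 0.910

z(false-alarm rate) = z(0.42) = -0.2019
z(H) = z(FA) + d' = -0.2019 + 1.54 = 1.3381
hit rate = Φ(1.3381) = 0.9096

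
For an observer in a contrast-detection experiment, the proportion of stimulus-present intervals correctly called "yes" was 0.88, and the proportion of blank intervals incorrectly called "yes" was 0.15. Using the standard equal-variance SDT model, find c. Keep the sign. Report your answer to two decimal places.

c = -0.07

Φ⁻¹(0.88) = 1.1750, Φ⁻¹(0.15) = -1.0364
c = −½·[z(H) + z(FA)] = −0.5 × (1.1750 + (-1.0364)) = -0.0693
c < 0: the observer has a liberal response bias.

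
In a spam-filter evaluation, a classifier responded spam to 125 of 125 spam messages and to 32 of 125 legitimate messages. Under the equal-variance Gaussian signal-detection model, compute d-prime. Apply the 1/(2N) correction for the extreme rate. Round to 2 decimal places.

The hit rate is 125/125 = 1, so apply the 1/(2N) correction: H → 1 − 1/(2·125) = 0.99600.
z(H) = z(0.99600) = 2.652
z(FA) = z(0.25600) = -0.656
d' = 2.652 − (-0.656) = 3.308

d-prime = 3.31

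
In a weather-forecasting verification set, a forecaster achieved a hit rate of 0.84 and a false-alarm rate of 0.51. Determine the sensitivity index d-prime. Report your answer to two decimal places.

d-prime = 0.97

z(0.84) = 0.994, z(0.51) = 0.025
d' = z(H) − z(FA) = 0.994 − 0.025 = 0.969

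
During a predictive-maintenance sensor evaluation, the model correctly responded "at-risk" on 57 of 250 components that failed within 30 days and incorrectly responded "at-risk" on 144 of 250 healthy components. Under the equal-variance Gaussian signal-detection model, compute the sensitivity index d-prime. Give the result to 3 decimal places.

d-prime = -0.937

H = 57/250 = 0.2280
FA = 144/250 = 0.5760
Φ⁻¹(H) = Φ⁻¹(0.2280) = -0.7454
Φ⁻¹(FA) = Φ⁻¹(0.5760) = 0.1917
d' = z(H) − z(FA) = -0.7454 − 0.1917 = -0.9371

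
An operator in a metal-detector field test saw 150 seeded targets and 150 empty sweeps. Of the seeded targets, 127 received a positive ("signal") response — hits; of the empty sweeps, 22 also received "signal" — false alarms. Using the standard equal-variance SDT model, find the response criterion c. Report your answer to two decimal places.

c = 0.01

H = 127/150 = 0.8467
FA = 22/150 = 0.1467
Φ⁻¹(0.8467) = 1.0224, Φ⁻¹(0.1467) = -1.0507
c = −½·[z(H) + z(FA)] = −0.5 × (1.0224 + (-1.0507)) = 0.01415
c > 0: the operator has a conservative response bias.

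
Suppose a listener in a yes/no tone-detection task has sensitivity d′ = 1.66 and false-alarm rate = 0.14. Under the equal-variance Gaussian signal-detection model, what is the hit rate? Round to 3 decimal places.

z(false-alarm rate) = z(0.14) = -1.0803
z(H) = z(FA) + d' = -1.0803 + 1.66 = 0.5797
hit rate = Φ(0.5797) = 0.7189

hit rate = 0.719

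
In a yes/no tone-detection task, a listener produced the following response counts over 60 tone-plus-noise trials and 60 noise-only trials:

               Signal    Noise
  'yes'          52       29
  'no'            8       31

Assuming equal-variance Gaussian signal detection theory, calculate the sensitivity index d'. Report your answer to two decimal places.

H = 52/60 = 0.8667
FA = 29/60 = 0.4833
z(H) = z(0.8667) = 1.1109
z(FA) = z(0.4833) = -0.0419
d' = z(H) − z(FA) = 1.1109 − (-0.0419) = 1.1528

d' = 1.15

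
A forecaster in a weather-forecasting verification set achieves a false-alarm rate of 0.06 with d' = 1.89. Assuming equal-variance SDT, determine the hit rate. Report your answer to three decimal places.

hit rate = 0.631

z(false-alarm rate) = z(0.06) = -1.5548
z(H) = z(FA) + d' = -1.5548 + 1.89 = 0.3352
hit rate = Φ(0.3352) = 0.6313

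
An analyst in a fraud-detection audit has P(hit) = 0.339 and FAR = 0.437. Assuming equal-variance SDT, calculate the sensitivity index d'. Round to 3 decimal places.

Φ⁻¹(H) = -0.4152
Φ⁻¹(FA) = -0.1586
d' = z(H) − z(FA) = -0.4152 − (-0.1586) = -0.2566

d' = -0.257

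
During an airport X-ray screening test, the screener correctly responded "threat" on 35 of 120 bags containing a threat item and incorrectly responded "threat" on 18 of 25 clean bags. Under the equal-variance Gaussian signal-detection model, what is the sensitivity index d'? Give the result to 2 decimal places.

H = 35/120 = 0.2917
FA = 18/25 = 0.7200
z(0.2917) = -0.5484, z(0.7200) = 0.5828
d' = z(H) − z(FA) = -0.5484 − 0.5828 = -1.1312

d' = -1.13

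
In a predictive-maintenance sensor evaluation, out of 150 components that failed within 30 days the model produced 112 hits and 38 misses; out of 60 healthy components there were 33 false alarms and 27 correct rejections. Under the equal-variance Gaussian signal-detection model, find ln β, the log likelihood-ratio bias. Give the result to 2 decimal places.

H = 112/150 = 0.7467
FA = 33/60 = 0.5500
Φ⁻¹(H) = Φ⁻¹(0.7467) = 0.664
Φ⁻¹(FA) = Φ⁻¹(0.5500) = 0.126
ln β = −½·[z(H)² − z(FA)²] = −0.5 × (0.441 − 0.016) = -0.2125

ln β = -0.21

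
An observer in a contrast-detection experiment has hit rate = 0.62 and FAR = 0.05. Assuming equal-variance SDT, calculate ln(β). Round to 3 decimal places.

Φ⁻¹(H) = Φ⁻¹(0.62) = 0.3055
Φ⁻¹(FA) = Φ⁻¹(0.05) = -1.6449
ln β = −½·[z(H)² − z(FA)²] = −0.5 × (0.0933 − 2.7057) = 1.3062

ln β = 1.306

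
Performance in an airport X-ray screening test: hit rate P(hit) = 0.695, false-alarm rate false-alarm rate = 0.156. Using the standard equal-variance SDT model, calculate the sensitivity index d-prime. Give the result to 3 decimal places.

z(H) = 0.5101
z(FA) = -1.0110
d' = z(H) − z(FA) = 0.5101 − (-1.0110) = 1.5211

d-prime = 1.521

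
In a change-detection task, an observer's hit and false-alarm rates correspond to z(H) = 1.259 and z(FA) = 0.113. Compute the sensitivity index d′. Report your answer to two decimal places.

d′ = 1.15

d' = z(H) − z(FA) = 1.259 − 0.113 = 1.146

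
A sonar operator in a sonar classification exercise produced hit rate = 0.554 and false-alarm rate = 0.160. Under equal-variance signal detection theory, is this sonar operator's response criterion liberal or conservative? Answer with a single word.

z(H) = 0.136, z(FA) = -0.994
c = −½·(z(H) + z(FA)) = 0.429
c > 0 → conservative criterion (biased toward responding “no”).

conservative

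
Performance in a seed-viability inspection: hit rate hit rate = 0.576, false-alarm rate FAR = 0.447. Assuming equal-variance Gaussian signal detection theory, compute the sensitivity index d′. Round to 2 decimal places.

Φ⁻¹(H) = 0.1917
Φ⁻¹(FA) = -0.1332
d' = z(H) − z(FA) = 0.1917 − (-0.1332) = 0.3249

d′ = 0.32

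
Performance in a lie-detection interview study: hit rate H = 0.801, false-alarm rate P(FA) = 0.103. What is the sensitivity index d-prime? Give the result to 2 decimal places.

d-prime = 2.11

z(0.801) = 0.845, z(0.103) = -1.265
d' = z(H) − z(FA) = 0.845 − (-1.265) = 2.110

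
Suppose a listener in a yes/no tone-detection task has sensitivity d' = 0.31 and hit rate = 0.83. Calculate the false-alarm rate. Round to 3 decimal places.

false-alarm rate = 0.740

z(hit rate) = z(0.83) = 0.9542
z(FA) = z(H) − d' = 0.9542 − 0.31 = 0.6442
false-alarm rate = Φ(0.6442) = 0.7403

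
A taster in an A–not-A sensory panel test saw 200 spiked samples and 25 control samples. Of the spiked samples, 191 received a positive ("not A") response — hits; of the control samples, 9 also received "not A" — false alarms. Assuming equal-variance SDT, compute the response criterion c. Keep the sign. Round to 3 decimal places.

H = 191/200 = 0.9550
FA = 9/25 = 0.3600
z(H) = z(0.9550) = 1.6954
z(FA) = z(0.3600) = -0.3585
c = −½·[z(H) + z(FA)] = −0.5 × (1.6954 + (-0.3585)) = -0.66845
c < 0: the taster has a liberal response bias.

c = -0.668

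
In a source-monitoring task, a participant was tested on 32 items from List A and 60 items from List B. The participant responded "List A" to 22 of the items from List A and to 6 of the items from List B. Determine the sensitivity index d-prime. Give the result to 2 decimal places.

d-prime = 1.77

H = 22/32 = 0.6875
FA = 6/60 = 0.1000
z(0.6875) = 0.489, z(0.1000) = -1.282
d' = z(H) − z(FA) = 0.489 − (-1.282) = 1.771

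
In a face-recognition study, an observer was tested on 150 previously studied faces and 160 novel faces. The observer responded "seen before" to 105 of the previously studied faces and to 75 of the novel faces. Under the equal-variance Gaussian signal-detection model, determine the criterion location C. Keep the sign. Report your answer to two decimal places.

H = 105/150 = 0.7000
FA = 75/160 = 0.4688
Φ⁻¹(H) = Φ⁻¹(0.7000) = 0.5244
Φ⁻¹(FA) = Φ⁻¹(0.4688) = -0.0783
c = −½·[z(H) + z(FA)] = −0.5 × (0.5244 + (-0.0783)) = -0.22305
c < 0: the observer has a liberal response bias.

C = -0.22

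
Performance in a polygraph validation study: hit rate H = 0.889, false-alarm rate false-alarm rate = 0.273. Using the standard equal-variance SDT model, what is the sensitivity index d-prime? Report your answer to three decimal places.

z(H) = z(0.889) = 1.2212
z(FA) = z(0.273) = -0.6038
d' = z(H) − z(FA) = 1.2212 − (-0.6038) = 1.8250

d-prime = 1.825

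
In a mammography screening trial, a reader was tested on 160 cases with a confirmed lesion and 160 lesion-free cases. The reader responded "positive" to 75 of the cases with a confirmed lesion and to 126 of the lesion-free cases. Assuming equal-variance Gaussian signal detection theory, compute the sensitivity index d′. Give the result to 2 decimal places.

d′ = -0.88

H = 75/160 = 0.4688
FA = 126/160 = 0.7875
z(H) = -0.078
z(FA) = 0.798
d' = z(H) − z(FA) = -0.078 − 0.798 = -0.876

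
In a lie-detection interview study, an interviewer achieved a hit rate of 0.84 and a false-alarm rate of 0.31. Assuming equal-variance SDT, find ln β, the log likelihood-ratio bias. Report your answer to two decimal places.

Φ⁻¹(0.84) = 0.994, Φ⁻¹(0.31) = -0.496
ln β = −½·[z(H)² − z(FA)²] = −0.5 × (0.988 − 0.246) = -0.371

ln β = -0.37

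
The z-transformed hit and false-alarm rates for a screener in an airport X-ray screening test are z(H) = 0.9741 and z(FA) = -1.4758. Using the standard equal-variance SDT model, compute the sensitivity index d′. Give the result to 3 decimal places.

d' = z(H) − z(FA) = 0.9741 − (-1.4758) = 2.4499

d′ = 2.450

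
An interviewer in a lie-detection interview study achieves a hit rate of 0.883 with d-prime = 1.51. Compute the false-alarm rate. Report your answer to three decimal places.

z(hit rate) = z(0.883) = 1.1901
z(FA) = z(H) − d' = 1.1901 − 1.51 = -0.3199
false-alarm rate = Φ(-0.3199) = 0.3745

false-alarm rate = 0.375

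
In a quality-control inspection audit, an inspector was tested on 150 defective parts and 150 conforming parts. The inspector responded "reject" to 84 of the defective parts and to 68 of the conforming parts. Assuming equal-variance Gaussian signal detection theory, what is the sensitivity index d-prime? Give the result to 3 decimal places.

d-prime = 0.268

H = 84/150 = 0.5600
FA = 68/150 = 0.4533
z(H) = z(0.5600) = 0.1510
z(FA) = z(0.4533) = -0.1173
d' = z(H) − z(FA) = 0.1510 − (-0.1173) = 0.2683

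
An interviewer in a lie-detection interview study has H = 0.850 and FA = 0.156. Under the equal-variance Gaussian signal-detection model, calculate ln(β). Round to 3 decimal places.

z(0.850) = 1.0364, z(0.156) = -1.0110
ln β = −½·[z(H)² − z(FA)²] = −0.5 × (1.0741 − 1.0221) = -0.0260

ln β = -0.026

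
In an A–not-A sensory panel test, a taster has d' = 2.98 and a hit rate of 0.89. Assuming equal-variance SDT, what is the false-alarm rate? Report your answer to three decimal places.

z(hit rate) = z(0.89) = 1.2265
z(FA) = z(H) − d' = 1.2265 − 2.98 = -1.7535
false-alarm rate = Φ(-1.7535) = 0.0398

false-alarm rate = 0.040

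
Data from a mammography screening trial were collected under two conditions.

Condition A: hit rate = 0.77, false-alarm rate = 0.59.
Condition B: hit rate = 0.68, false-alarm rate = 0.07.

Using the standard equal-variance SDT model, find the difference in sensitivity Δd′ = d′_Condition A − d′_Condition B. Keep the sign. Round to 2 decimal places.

Condition A: z(0.77) = 0.739, z(0.59) = 0.228, d' = 0.511
Condition B: z(0.68) = 0.468, z(0.07) = -1.476, d' = 1.944
Δd' = d'_Condition A − d'_Condition B = 0.511 − 1.944 = -1.433
Condition B has the higher sensitivity.

Δd′ = -1.43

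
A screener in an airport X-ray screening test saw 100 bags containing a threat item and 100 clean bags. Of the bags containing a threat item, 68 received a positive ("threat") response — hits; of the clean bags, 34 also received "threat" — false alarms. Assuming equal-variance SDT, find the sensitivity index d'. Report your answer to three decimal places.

d' = 0.880

H = 68/100 = 0.6800
FA = 34/100 = 0.3400
z(0.6800) = 0.4677, z(0.3400) = -0.4125
d' = z(H) − z(FA) = 0.4677 − (-0.4125) = 0.8802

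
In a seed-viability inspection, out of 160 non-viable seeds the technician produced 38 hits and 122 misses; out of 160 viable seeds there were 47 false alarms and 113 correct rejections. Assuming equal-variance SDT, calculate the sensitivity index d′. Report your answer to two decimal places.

d′ = -0.17

H = 38/160 = 0.2375
FA = 47/160 = 0.2938
z(H) = z(0.2375) = -0.714
z(FA) = z(0.2938) = -0.542
d' = z(H) − z(FA) = -0.714 − (-0.542) = -0.172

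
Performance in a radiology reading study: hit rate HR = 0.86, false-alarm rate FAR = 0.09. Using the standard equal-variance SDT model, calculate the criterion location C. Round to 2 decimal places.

z(H) = 1.080
z(FA) = -1.341
c = −½·[z(H) + z(FA)] = −0.5 × (1.080 + (-1.341)) = 0.1305

C = 0.13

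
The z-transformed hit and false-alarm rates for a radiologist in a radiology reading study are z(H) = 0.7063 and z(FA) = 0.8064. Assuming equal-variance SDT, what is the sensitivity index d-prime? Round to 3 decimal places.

d-prime = -0.100

d' = z(H) − z(FA) = 0.7063 − 0.8064 = -0.1001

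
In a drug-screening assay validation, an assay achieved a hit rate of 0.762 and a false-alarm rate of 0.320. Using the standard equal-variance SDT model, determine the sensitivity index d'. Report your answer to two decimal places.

z(H) = 0.7128
z(FA) = -0.4677
d' = z(H) − z(FA) = 0.7128 − (-0.4677) = 1.1805

d' = 1.18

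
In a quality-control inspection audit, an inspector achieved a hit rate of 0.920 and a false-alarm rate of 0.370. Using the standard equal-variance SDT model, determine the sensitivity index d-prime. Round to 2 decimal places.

z(H) = z(0.920) = 1.4051
z(FA) = z(0.370) = -0.3319
d' = z(H) − z(FA) = 1.4051 − (-0.3319) = 1.7370

d-prime = 1.74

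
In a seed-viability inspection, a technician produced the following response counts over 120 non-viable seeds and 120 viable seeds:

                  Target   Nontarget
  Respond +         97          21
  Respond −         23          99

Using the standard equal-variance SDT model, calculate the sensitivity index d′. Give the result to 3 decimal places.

d′ = 1.806

H = 97/120 = 0.8083
FA = 21/120 = 0.1750
z(H) = z(0.8083) = 0.8716
z(FA) = z(0.1750) = -0.9346
d' = z(H) − z(FA) = 0.8716 − (-0.9346) = 1.8062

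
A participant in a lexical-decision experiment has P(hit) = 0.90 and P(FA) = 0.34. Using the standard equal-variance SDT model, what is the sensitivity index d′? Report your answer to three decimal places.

z(H) = z(0.90) = 1.2816
z(FA) = z(0.34) = -0.4125
d' = z(H) − z(FA) = 1.2816 − (-0.4125) = 1.6941

d′ = 1.694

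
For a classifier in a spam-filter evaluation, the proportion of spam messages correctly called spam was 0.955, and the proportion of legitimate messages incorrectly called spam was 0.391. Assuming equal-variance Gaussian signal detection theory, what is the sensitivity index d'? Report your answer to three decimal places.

z(H) = z(0.955) = 1.6954
z(FA) = z(0.391) = -0.2767
d' = z(H) − z(FA) = 1.6954 − (-0.2767) = 1.9721

d' = 1.972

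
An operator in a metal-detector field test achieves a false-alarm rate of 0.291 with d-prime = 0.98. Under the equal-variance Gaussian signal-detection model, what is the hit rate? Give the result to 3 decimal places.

hit rate = 0.666

z(false-alarm rate) = z(0.291) = -0.5505
z(H) = z(FA) + d' = -0.5505 + 0.98 = 0.4295
hit rate = Φ(0.4295) = 0.6662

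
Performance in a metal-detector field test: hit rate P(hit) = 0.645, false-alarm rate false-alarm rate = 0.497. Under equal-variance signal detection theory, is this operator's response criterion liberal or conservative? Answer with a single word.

liberal

z(H) = 0.372, z(FA) = -0.008
c = −½·(z(H) + z(FA)) = -0.182
c < 0 → liberal criterion (biased toward responding “yes”).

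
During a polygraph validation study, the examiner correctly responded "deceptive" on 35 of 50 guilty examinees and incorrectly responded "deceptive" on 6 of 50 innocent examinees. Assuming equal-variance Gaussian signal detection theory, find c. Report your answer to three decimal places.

H = 35/50 = 0.7000
FA = 6/50 = 0.1200
z(0.7000) = 0.5244, z(0.1200) = -1.1750
c = −½·[z(H) + z(FA)] = −0.5 × (0.5244 + (-1.1750)) = 0.3253

c = 0.325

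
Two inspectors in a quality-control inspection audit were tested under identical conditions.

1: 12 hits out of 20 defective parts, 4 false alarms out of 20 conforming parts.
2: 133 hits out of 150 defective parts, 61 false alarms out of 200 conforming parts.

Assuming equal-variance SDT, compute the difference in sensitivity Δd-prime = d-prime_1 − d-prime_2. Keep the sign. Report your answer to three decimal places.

1: z(0.6000) = 0.2533, z(0.2000) = -0.8416, d' = 1.0949
2: z(0.8867) = 1.2092, z(0.3050) = -0.5101, d' = 1.7193
Δd' = d'_1 − d'_2 = 1.0949 − 1.7193 = -0.6244
2 has the higher sensitivity.

Δd-prime = -0.624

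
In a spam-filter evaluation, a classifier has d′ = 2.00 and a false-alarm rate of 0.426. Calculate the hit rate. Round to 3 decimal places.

z(false-alarm rate) = z(0.426) = -0.1866
z(H) = z(FA) + d' = -0.1866 + 2.00 = 1.8134
hit rate = Φ(1.8134) = 0.9651

hit rate = 0.965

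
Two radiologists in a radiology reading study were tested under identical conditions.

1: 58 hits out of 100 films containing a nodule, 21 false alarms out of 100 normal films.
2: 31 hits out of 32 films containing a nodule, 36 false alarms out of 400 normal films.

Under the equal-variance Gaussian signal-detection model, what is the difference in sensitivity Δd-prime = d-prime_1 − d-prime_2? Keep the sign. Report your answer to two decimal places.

1: z(0.5800) = 0.202, z(0.2100) = -0.806, d' = 1.008
2: z(0.9688) = 1.863, z(0.0900) = -1.341, d' = 3.204
Δd' = d'_1 − d'_2 = 1.008 − 3.204 = -2.196
2 has the higher sensitivity.

Δd-prime = -2.20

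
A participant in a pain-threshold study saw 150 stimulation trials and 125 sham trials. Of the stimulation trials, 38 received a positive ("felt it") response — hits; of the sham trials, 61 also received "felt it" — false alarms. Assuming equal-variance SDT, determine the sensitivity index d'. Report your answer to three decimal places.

d' = -0.634

H = 38/150 = 0.2533
FA = 61/125 = 0.4880
z(H) = z(0.2533) = -0.6641
z(FA) = z(0.4880) = -0.0301
d' = z(H) − z(FA) = -0.6641 − (-0.0301) = -0.6340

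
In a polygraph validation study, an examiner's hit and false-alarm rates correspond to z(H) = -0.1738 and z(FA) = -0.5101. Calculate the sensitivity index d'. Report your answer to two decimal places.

d' = 0.34

d' = z(H) − z(FA) = -0.1738 − (-0.5101) = 0.3363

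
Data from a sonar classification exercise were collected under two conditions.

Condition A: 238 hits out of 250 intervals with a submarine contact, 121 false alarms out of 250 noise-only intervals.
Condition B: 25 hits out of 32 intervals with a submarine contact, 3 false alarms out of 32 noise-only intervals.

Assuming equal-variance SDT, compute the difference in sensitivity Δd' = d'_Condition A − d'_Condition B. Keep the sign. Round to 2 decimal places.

Condition A: z(0.9520) = 1.665, z(0.4840) = -0.040, d' = 1.705
Condition B: z(0.7812) = 0.776, z(0.0938) = -1.318, d' = 2.094
Δd' = d'_Condition A − d'_Condition B = 1.705 − 2.094 = -0.389
Condition B has the higher sensitivity.

Δd' = -0.39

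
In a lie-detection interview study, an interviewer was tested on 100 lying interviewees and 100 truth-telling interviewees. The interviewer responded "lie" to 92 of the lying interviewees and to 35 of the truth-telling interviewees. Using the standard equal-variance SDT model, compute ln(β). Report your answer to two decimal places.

ln β = -0.91

H = 92/100 = 0.9200
FA = 35/100 = 0.3500
Φ⁻¹(H) = Φ⁻¹(0.9200) = 1.405
Φ⁻¹(FA) = Φ⁻¹(0.3500) = -0.385
ln β = −½·[z(H)² − z(FA)²] = −0.5 × (1.974 − 0.148) = -0.913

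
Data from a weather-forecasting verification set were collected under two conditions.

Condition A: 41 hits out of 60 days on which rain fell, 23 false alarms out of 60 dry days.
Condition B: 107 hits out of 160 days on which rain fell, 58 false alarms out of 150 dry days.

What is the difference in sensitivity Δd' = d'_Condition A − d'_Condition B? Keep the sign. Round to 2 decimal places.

Δd' = 0.05

Condition A: z(0.6833) = 0.477, z(0.3833) = -0.297, d' = 0.774
Condition B: z(0.6687) = 0.436, z(0.3867) = -0.288, d' = 0.724
Δd' = d'_Condition A − d'_Condition B = 0.774 − 0.724 = 0.050
Condition A has the higher sensitivity.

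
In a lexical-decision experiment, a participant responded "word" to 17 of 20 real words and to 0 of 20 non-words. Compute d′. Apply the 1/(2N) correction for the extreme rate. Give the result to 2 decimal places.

The false-alarm rate is 0/20 = 0, so apply the 1/(2N) correction: FA → 1/(2·20) = 0.02500.
z(H) = z(0.85000) = 1.036
z(FA) = z(0.02500) = -1.960
d' = 1.036 − (-1.960) = 2.996

d′ = 3.00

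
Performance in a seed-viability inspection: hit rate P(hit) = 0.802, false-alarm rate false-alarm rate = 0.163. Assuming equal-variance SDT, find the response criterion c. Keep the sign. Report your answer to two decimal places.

c = 0.07

z(H) = 0.849
z(FA) = -0.982
c = −½·[z(H) + z(FA)] = −0.5 × (0.849 + (-0.982)) = 0.0665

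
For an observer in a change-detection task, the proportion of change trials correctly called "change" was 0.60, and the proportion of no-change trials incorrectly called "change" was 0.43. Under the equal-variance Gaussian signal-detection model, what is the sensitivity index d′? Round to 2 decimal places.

z(0.60) = 0.2533, z(0.43) = -0.1764
d' = z(H) − z(FA) = 0.2533 − (-0.1764) = 0.4297

d′ = 0.43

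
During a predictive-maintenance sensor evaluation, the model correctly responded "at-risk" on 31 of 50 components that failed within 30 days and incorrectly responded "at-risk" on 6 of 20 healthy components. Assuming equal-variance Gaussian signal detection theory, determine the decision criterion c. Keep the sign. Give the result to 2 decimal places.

c = 0.11

H = 31/50 = 0.6200
FA = 6/20 = 0.3000
z(H) = z(0.6200) = 0.3055
z(FA) = z(0.3000) = -0.5244
c = −½·[z(H) + z(FA)] = −0.5 × (0.3055 + (-0.5244)) = 0.10945
c > 0: the model has a conservative response bias.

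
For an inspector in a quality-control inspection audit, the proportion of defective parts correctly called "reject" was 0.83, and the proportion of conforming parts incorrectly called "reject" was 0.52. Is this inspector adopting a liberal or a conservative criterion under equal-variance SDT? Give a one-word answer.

z(H) = 0.954, z(FA) = 0.050
c = −½·(z(H) + z(FA)) = -0.502
c < 0 → liberal criterion (biased toward responding “yes”).

liberal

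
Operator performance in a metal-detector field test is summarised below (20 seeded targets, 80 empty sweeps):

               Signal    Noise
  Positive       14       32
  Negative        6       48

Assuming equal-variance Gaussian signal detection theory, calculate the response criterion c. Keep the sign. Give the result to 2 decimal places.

c = -0.14

H = 14/20 = 0.7000
FA = 32/80 = 0.4000
Φ⁻¹(H) = 0.5244
Φ⁻¹(FA) = -0.2533
c = −½·[z(H) + z(FA)] = −0.5 × (0.5244 + (-0.2533)) = -0.13555
c < 0: the operator has a liberal response bias.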